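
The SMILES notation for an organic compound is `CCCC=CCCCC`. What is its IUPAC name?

non-4-ene

The longest carbon chain that includes the multiple bond has 9 carbons, so the parent hydride is nonane.
The chain contains a C=C double bond, so the unsaturation ending is -ene.
Choose the numbering such that numbering from this end puts the double bond at C-4 rather than C-5.
That gives the double bond between C-4 and C-5.
The name is non-4-ene.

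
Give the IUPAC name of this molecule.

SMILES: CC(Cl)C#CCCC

2-chlorohept-3-yne

The longest carbon chain that includes the multiple bond has 7 carbons, so the parent hydride is heptane.
The chain contains a C≡C triple bond, so the unsaturation ending is -yne.
Number the chain so that numbering from this end puts the triple bond at C-3 rather than C-4.
With this numbering: the triple bond between C-3 and C-4; a chloro group at C-2.
Assembling the pieces gives 2-chlorohept-3-yne.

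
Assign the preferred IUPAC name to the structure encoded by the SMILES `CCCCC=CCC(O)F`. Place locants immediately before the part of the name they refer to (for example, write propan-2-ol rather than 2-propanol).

The longest carbon chain that includes the –OH group and the multiple bond has 8 carbons, so the parent hydride is octane.
An alcohol (–OH) is the principal characteristic group, giving the suffix -ol.
The chain contains a C=C double bond, so the unsaturation ending is -ene.
Number the chain so that numbering from this end puts the hydroxyl group at C-1 rather than C-8.
That gives the hydroxyl at C-1; the double bond between C-3 and C-4; a fluoro group at C-1.
Putting it together: 1-fluorooct-3-en-1-ol.

1-fluorooct-3-en-1-ol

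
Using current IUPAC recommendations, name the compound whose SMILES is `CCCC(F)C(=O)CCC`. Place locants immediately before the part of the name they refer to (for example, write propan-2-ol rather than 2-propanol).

The longest carbon chain that includes the carbonyl has 8 carbons, so the parent hydride is octane.
The principal characteristic group is a ketone (C=O on an internal carbon), named with the suffix -one.
Choose the numbering such that numbering from this end puts the carbonyl group at C-4 rather than C-5.
With this numbering: the carbonyl at C-4; a fluoro group at C-5.
Putting it together: 5-fluorooctan-4-one.

5-fluorooctan-4-one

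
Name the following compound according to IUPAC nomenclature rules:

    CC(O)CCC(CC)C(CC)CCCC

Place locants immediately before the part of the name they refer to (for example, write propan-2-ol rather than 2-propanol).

5,6-diethyldecan-2-ol

The longest carbon chain that includes the –OH group has 10 carbons, so the parent hydride is decane.
The principal characteristic group is an alcohol (–OH), named with the suffix -ol.
The numbering direction is chosen so that numbering from this end puts the hydroxyl group at C-2 rather than C-9.
This places the hydroxyl at C-2; ethyl groups at C-5 and C-6.
The name is 5,6-diethyldecan-2-ol.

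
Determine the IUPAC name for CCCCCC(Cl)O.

1-chlorohexan-1-ol

Counting along the main chain through the –OH group gives 6 carbons: the parent is hexane.
The principal characteristic group is an alcohol (–OH), named with the suffix -ol.
Number the chain so that numbering from this end puts the hydroxyl group at C-1 rather than C-6.
That gives the hydroxyl at C-1; a chloro group at C-1.
Putting it together: 1-chlorohexan-1-ol.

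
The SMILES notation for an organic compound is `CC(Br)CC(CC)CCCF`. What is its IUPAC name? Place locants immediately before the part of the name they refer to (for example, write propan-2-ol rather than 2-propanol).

6-bromo-4-ethyl-1-fluoroheptane

The parent chain contains 7 carbons (heptane).
Number the chain so that the substituent locant set {1,4,6} is lower than {2,4,7} at the first point of difference.
With this numbering: a bromo group at C-6; an ethyl group at C-4; a fluoro group at C-1.
Substituent prefixes are cited in alphabetical order (multiplying prefixes like di-/tri- are ignored for ordering).
The name is 6-bromo-4-ethyl-1-fluoroheptane.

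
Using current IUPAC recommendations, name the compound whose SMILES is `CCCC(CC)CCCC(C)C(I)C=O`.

7-ethyl-2-iodo-3-methyldecanal

The longest chain bearing the –CHO group is 10 carbons long (decane).
The highest-priority functional group is an aldehyde (terminal –CHO), so the name ends in -al.
The numbering direction is chosen so that the aldehyde carbon is C-1 by definition.
That gives an ethyl group at C-7; an iodo group at C-2; a methyl group at C-3.
Prefixes are listed alphabetically: ethyl, iodo, methyl.
The name is 7-ethyl-2-iodo-3-methyldecanal.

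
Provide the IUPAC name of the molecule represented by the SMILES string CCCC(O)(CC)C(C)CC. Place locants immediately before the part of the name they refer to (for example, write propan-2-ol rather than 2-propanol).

The longest carbon chain that includes the –OH group has 7 carbons, so the parent hydride is heptane.
The principal characteristic group is an alcohol (–OH), named with the suffix -ol.
Choose the numbering such that the substituent locant set {3,4} is lower than {4,5} at the first point of difference.
This places the hydroxyl at C-4; an ethyl group at C-4; a methyl group at C-3.
The substituents are ordered alphabetically, ignoring any di-/tri- multipliers.
Assembling the pieces gives 4-ethyl-3-methylheptan-4-ol.

4-ethyl-3-methylheptan-4-ol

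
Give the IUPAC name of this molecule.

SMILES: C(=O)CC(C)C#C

3-methylpent-4-ynal

The longest carbon chain that includes the –CHO group and the multiple bond has 5 carbons, so the parent hydride is pentane.
The principal characteristic group is an aldehyde (terminal –CHO), named with the suffix -al.
The chain contains a C≡C triple bond, so the unsaturation ending is -yne.
Choose the numbering such that the aldehyde carbon is C-1 by definition.
That gives the triple bond between C-4 and C-5; a methyl group at C-3.
Assembling the pieces gives 3-methylpent-4-ynal.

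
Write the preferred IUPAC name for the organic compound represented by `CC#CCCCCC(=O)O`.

oct-6-ynoic acid

The longest carbon chain that includes the –COOH group and the multiple bond has 8 carbons, so the parent hydride is octane.
The highest-priority functional group is a carboxylic acid (terminal –COOH), so the name ends in -oic acid.
The chain contains a C≡C triple bond, so the unsaturation ending is -yne.
Number the chain so that the carboxylic acid carbon is C-1 by definition.
With this numbering: the triple bond between C-6 and C-7.
The name is oct-6-ynoic acid.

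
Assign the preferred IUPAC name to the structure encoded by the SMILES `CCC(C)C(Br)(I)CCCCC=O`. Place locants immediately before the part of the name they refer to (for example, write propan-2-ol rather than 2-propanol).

Counting along the main chain through the –CHO group gives 9 carbons: the parent is nonane.
The principal characteristic group is an aldehyde (terminal –CHO), named with the suffix -al.
The numbering direction is chosen so that the aldehyde carbon is C-1 by definition.
That gives a bromo group at C-6; an iodo group at C-6; a methyl group at C-7.
Prefixes are listed alphabetically: bromo, iodo, methyl.
Putting it together: 6-bromo-6-iodo-7-methylnonanal.

6-bromo-6-iodo-7-methylnonanal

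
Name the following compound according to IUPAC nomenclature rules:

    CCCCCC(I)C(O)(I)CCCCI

1,5,6-triiodoundecan-5-ol

Counting along the main chain through the –OH group gives 11 carbons: the parent is undecane.
The principal characteristic group is an alcohol (–OH), named with the suffix -ol.
The numbering direction is chosen so that numbering from this end puts the hydroxyl group at C-5 rather than C-7.
With this numbering: the hydroxyl at C-5; iodo groups at C-1 and C-5 and C-6.
Assembling the pieces gives 1,5,6-triiodoundecan-5-ol.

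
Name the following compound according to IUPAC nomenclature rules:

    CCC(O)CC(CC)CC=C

5-ethyloct-7-en-3-ol

The longest carbon chain that includes the –OH group and the multiple bond has 8 carbons, so the parent hydride is octane.
An alcohol (–OH) is the principal characteristic group, giving the suffix -ol.
There is one C=C double bond, indicated by the ending -ene.
Choose the numbering such that numbering from this end puts the hydroxyl group at C-3 rather than C-6.
That gives the hydroxyl at C-3; the double bond between C-7 and C-8; an ethyl group at C-5.
Putting it together: 5-ethyloct-7-en-3-ol.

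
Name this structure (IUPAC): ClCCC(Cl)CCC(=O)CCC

Counting along the main chain through the carbonyl gives 9 carbons: the parent is nonane.
The principal characteristic group is a ketone (C=O on an internal carbon), named with the suffix -one.
Number the chain so that numbering from this end puts the carbonyl group at C-4 rather than C-6.
With this numbering: the carbonyl at C-4; chloro groups at C-7 and C-9.
The name is 7,9-dichlorononan-4-one.

7,9-dichlorononan-4-one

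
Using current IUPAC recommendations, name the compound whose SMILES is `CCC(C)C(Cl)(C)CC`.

The longest carbon chain is 6 atoms: the parent is hexane.
Number the chain so that the substituent locant set {3,3,4} is lower than {3,4,4} at the first point of difference.
That gives a chloro group at C-3; methyl groups at C-3 and C-4.
Substituent prefixes are cited in alphabetical order (multiplying prefixes like di-/tri- are ignored for ordering).
Putting it together: 3-chloro-3,4-dimethylhexane.

3-chloro-3,4-dimethylhexane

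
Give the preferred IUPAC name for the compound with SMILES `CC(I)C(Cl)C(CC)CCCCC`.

3-chloro-4-ethyl-2-iodononane

The longest continuous carbon chain has 9 atoms, so the parent hydride is nonane.
Number the chain so that the substituent locant set {2,3,4} is lower than {6,7,8} at the first point of difference.
This places a chloro group at C-3; an ethyl group at C-4; an iodo group at C-2.
The substituents are ordered alphabetically, ignoring any di-/tri- multipliers.
The name is 3-chloro-4-ethyl-2-iodononane.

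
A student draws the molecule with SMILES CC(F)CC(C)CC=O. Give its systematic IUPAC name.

Counting along the main chain through the –CHO group gives 6 carbons: the parent is hexane.
The principal characteristic group is an aldehyde (terminal –CHO), named with the suffix -al.
The numbering direction is chosen so that the aldehyde carbon is C-1 by definition.
That gives a fluoro group at C-5; a methyl group at C-3.
Prefixes are listed alphabetically: fluoro, methyl.
Assembling the pieces gives 5-fluoro-3-methylhexanal.

5-fluoro-3-methylhexanal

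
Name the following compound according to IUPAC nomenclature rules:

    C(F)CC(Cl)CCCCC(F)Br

The parent chain contains 8 carbons (octane).
Choose the numbering such that the substituent locant set {1,1,6,8} is lower than {1,3,8,8} at the first point of difference.
That gives a bromo group at C-1; a chloro group at C-6; fluoro groups at C-1 and C-8.
Prefixes are listed alphabetically: bromo, chloro, fluoro.
The name is 1-bromo-6-chloro-1,8-difluorooctane.

1-bromo-6-chloro-1,8-difluorooctane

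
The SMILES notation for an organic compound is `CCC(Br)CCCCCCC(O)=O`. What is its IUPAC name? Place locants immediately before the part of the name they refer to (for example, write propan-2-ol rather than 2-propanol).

The longest chain bearing the –COOH group is 10 carbons long (decane).
A carboxylic acid (terminal –COOH) is the principal characteristic group, giving the suffix -oic acid.
Choose the numbering such that the carboxylic acid carbon is C-1 by definition.
This places a bromo group at C-8.
Putting it together: 8-bromodecanoic acid.

8-bromodecanoic acid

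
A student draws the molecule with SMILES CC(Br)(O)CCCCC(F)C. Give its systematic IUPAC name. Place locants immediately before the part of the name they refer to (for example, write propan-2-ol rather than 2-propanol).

Counting along the main chain through the –OH group gives 8 carbons: the parent is octane.
The highest-priority functional group is an alcohol (–OH), so the name ends in -ol.
Number the chain so that numbering from this end puts the hydroxyl group at C-2 rather than C-7.
That gives the hydroxyl at C-2; a bromo group at C-2; a fluoro group at C-7.
Prefixes are listed alphabetically: bromo, fluoro.
The name is 2-bromo-7-fluorooctan-2-ol.

2-bromo-7-fluorooctan-2-ol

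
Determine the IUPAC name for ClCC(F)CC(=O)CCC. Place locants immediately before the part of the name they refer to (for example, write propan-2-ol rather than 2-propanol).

Counting along the main chain through the carbonyl gives 7 carbons: the parent is heptane.
The highest-priority functional group is a ketone (C=O on an internal carbon), so the name ends in -one.
Choose the numbering such that the substituent locant set {1,2} is lower than {6,7} at the first point of difference.
With this numbering: the carbonyl at C-4; a chloro group at C-1; a fluoro group at C-2.
Substituent prefixes are cited in alphabetical order (multiplying prefixes like di-/tri- are ignored for ordering).
Putting it together: 1-chloro-2-fluoroheptan-4-one.

1-chloro-2-fluoroheptan-4-one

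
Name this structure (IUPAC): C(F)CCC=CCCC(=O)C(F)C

2,10-difluorodec-6-en-3-one

The longest chain bearing the carbonyl and the multiple bond is 10 carbons long (decane).
The principal characteristic group is a ketone (C=O on an internal carbon), named with the suffix -one.
The chain contains a C=C double bond, so the unsaturation ending is -ene.
Number the chain so that numbering from this end puts the carbonyl group at C-3 rather than C-8.
This places the carbonyl at C-3; the double bond between C-6 and C-7; fluoro groups at C-2 and C-10.
Assembling the pieces gives 2,10-difluorodec-6-en-3-one.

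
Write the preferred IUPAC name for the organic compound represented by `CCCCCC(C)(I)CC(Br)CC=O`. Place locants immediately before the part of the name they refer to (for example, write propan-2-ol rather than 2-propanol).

Counting along the main chain through the –CHO group gives 10 carbons: the parent is decane.
An aldehyde (terminal –CHO) is the principal characteristic group, giving the suffix -al.
The numbering direction is chosen so that the aldehyde carbon is C-1 by definition.
With this numbering: a bromo group at C-3; an iodo group at C-5; a methyl group at C-5.
The substituents are ordered alphabetically, ignoring any di-/tri- multipliers.
Assembling the pieces gives 3-bromo-5-iodo-5-methyldecanal.

3-bromo-5-iodo-5-methyldecanal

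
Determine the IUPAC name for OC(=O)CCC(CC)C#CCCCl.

The longest carbon chain that includes the –COOH group and the multiple bond has 8 carbons, so the parent hydride is octane.
A carboxylic acid (terminal –COOH) is the principal characteristic group, giving the suffix -oic acid.
A C≡C triple bond in the chain gives the infix -yne-.
The numbering direction is chosen so that the carboxylic acid carbon is C-1 by definition.
This places the triple bond between C-5 and C-6; a chloro group at C-8; an ethyl group at C-4.
Substituent prefixes are cited in alphabetical order (multiplying prefixes like di-/tri- are ignored for ordering).
Putting it together: 8-chloro-4-ethyloct-5-ynoic acid.

8-chloro-4-ethyloct-5-ynoic acid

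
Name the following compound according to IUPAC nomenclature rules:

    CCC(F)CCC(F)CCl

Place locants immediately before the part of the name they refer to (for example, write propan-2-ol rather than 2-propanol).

The longest continuous carbon chain has 7 atoms, so the parent hydride is heptane.
Choose the numbering such that the substituent locant set {1,2,5} is lower than {3,6,7} at the first point of difference.
That gives a chloro group at C-1; fluoro groups at C-2 and C-5.
Substituent prefixes are cited in alphabetical order (multiplying prefixes like di-/tri- are ignored for ordering).
The name is 1-chloro-2,5-difluoroheptane.

1-chloro-2,5-difluoroheptane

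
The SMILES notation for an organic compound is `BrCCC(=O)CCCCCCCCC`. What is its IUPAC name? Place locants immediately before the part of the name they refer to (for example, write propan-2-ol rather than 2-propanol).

The longest carbon chain that includes the carbonyl has 12 carbons, so the parent hydride is dodecane.
The highest-priority functional group is a ketone (C=O on an internal carbon), so the name ends in -one.
Choose the numbering such that numbering from this end puts the carbonyl group at C-3 rather than C-10.
This places the carbonyl at C-3; a bromo group at C-1.
Assembling the pieces gives 1-bromododecan-3-one.

1-bromododecan-3-one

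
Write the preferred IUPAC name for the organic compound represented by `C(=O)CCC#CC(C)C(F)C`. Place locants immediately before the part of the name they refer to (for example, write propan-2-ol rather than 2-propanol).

7-fluoro-6-methyloct-4-ynal

The longest chain bearing the –CHO group and the multiple bond is 8 carbons long (octane).
An aldehyde (terminal –CHO) is the principal characteristic group, giving the suffix -al.
The chain contains a C≡C triple bond, so the unsaturation ending is -yne.
The numbering direction is chosen so that the aldehyde carbon is C-1 by definition.
That gives the triple bond between C-4 and C-5; a fluoro group at C-7; a methyl group at C-6.
Substituent prefixes are cited in alphabetical order (multiplying prefixes like di-/tri- are ignored for ordering).
The name is 7-fluoro-6-methyloct-4-ynal.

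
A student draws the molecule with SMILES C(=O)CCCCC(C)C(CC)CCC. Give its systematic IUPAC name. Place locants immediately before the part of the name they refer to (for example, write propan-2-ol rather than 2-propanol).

7-ethyl-6-methyldecanal

The longest carbon chain that includes the –CHO group has 10 carbons, so the parent hydride is decane.
The highest-priority functional group is an aldehyde (terminal –CHO), so the name ends in -al.
The numbering direction is chosen so that the aldehyde carbon is C-1 by definition.
This places an ethyl group at C-7; a methyl group at C-6.
The substituents are ordered alphabetically, ignoring any di-/tri- multipliers.
Putting it together: 7-ethyl-6-methyldecanal.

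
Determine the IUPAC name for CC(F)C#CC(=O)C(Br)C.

The longest chain bearing the carbonyl and the multiple bond is 7 carbons long (heptane).
The highest-priority functional group is a ketone (C=O on an internal carbon), so the name ends in -one.
The chain contains a C≡C triple bond, so the unsaturation ending is -yne.
Choose the numbering such that numbering from this end puts the carbonyl group at C-3 rather than C-5.
That gives the carbonyl at C-3; the triple bond between C-4 and C-5; a bromo group at C-2; a fluoro group at C-6.
Substituent prefixes are cited in alphabetical order (multiplying prefixes like di-/tri- are ignored for ordering).
Assembling the pieces gives 2-bromo-6-fluorohept-4-yn-3-one.

2-bromo-6-fluorohept-4-yn-3-one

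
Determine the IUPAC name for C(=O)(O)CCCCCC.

heptanoic acid

The longest chain bearing the –COOH group is 7 carbons long (heptane).
A carboxylic acid (terminal –COOH) is the principal characteristic group, giving the suffix -oic acid.
Number the chain so that the carboxylic acid carbon is C-1 by definition.
The name is heptanoic acid.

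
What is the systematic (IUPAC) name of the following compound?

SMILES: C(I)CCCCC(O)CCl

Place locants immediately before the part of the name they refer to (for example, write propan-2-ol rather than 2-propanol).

The longest carbon chain that includes the –OH group has 7 carbons, so the parent hydride is heptane.
The highest-priority functional group is an alcohol (–OH), so the name ends in -ol.
Number the chain so that numbering from this end puts the hydroxyl group at C-2 rather than C-6.
With this numbering: the hydroxyl at C-2; a chloro group at C-1; an iodo group at C-7.
The substituents are ordered alphabetically, ignoring any di-/tri- multipliers.
The name is 1-chloro-7-iodoheptan-2-ol.

1-chloro-7-iodoheptan-2-ol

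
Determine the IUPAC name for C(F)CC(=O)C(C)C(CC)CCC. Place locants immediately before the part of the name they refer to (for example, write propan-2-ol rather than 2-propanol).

The longest chain bearing the carbonyl is 8 carbons long (octane).
The principal characteristic group is a ketone (C=O on an internal carbon), named with the suffix -one.
The numbering direction is chosen so that numbering from this end puts the carbonyl group at C-3 rather than C-6.
With this numbering: the carbonyl at C-3; an ethyl group at C-5; a fluoro group at C-1; a methyl group at C-4.
The substituents are ordered alphabetically, ignoring any di-/tri- multipliers.
Putting it together: 5-ethyl-1-fluoro-4-methyloctan-3-one.

5-ethyl-1-fluoro-4-methyloctan-3-one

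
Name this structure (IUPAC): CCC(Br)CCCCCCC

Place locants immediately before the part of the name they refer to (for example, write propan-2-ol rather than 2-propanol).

3-bromodecane

The longest continuous carbon chain has 10 atoms, so the parent hydride is decane.
Number the chain so that the substituent locant set {3} is lower than {8} at the first point of difference.
That gives a bromo group at C-3.
Assembling the pieces gives 3-bromodecane.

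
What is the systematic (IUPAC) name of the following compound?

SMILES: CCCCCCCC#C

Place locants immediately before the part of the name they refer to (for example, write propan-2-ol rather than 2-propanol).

non-1-yne

The longest carbon chain that includes the multiple bond has 9 carbons, so the parent hydride is nonane.
A C≡C triple bond in the chain gives the infix -yne-.
Number the chain so that numbering from this end puts the triple bond at C-1 rather than C-8.
With this numbering: the triple bond between C-1 and C-2.
The name is non-1-yne.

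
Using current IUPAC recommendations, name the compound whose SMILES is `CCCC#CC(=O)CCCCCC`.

dodec-4-yn-6-one

The longest chain bearing the carbonyl and the multiple bond is 12 carbons long (dodecane).
The highest-priority functional group is a ketone (C=O on an internal carbon), so the name ends in -one.
A C≡C triple bond in the chain gives the infix -yne-.
Number the chain so that numbering from this end puts the carbonyl group at C-6 rather than C-7.
That gives the carbonyl at C-6; the triple bond between C-4 and C-5.
Putting it together: dodec-4-yn-6-one.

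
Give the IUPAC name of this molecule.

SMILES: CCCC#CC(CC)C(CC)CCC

Counting along the main chain through the multiple bond gives 10 carbons: the parent is decane.
The chain contains a C≡C triple bond, so the unsaturation ending is -yne.
Choose the numbering such that numbering from this end puts the triple bond at C-4 rather than C-6.
With this numbering: the triple bond between C-4 and C-5; ethyl groups at C-6 and C-7.
Putting it together: 6,7-diethyldec-4-yne.

6,7-diethyldec-4-yne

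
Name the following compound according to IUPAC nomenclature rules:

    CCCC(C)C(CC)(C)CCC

The parent chain contains 8 carbons (octane).
Number the chain so that the substituent locant set {4,4,5} is lower than {4,5,5} at the first point of difference.
That gives an ethyl group at C-4; methyl groups at C-4 and C-5.
Prefixes are listed alphabetically: ethyl, methyl.
Putting it together: 4-ethyl-4,5-dimethyloctane.

4-ethyl-4,5-dimethyloctane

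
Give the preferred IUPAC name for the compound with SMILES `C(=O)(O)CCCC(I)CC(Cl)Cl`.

7,7-dichloro-5-iodoheptanoic acid

Counting along the main chain through the –COOH group gives 7 carbons: the parent is heptane.
The principal characteristic group is a carboxylic acid (terminal –COOH), named with the suffix -oic acid.
The numbering direction is chosen so that the carboxylic acid carbon is C-1 by definition.
This places two chloro groups at C-7; an iodo group at C-5.
The substituents are ordered alphabetically, ignoring any di-/tri- multipliers.
Putting it together: 7,7-dichloro-5-iodoheptanoic acid.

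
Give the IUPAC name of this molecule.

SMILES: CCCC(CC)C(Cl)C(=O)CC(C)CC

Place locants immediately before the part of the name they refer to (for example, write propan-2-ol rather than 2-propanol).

6-chloro-7-ethyl-3-methyldecan-5-one

Counting along the main chain through the carbonyl gives 10 carbons: the parent is decane.
A ketone (C=O on an internal carbon) is the principal characteristic group, giving the suffix -one.
Number the chain so that numbering from this end puts the carbonyl group at C-5 rather than C-6.
That gives the carbonyl at C-5; a chloro group at C-6; an ethyl group at C-7; a methyl group at C-3.
Prefixes are listed alphabetically: chloro, ethyl, methyl.
Assembling the pieces gives 6-chloro-7-ethyl-3-methyldecan-5-one.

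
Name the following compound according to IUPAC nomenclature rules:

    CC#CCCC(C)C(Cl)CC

The longest chain bearing the multiple bond is 9 carbons long (nonane).
The chain contains a C≡C triple bond, so the unsaturation ending is -yne.
The numbering direction is chosen so that numbering from this end puts the triple bond at C-2 rather than C-7.
This places the triple bond between C-2 and C-3; a chloro group at C-7; a methyl group at C-6.
Prefixes are listed alphabetically: chloro, methyl.
The name is 7-chloro-6-methylnon-2-yne.

7-chloro-6-methylnon-2-yne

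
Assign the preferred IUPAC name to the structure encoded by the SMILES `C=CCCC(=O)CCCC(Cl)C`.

9-chlorodec-1-en-5-one

The longest carbon chain that includes the carbonyl and the multiple bond has 10 carbons, so the parent hydride is decane.
A ketone (C=O on an internal carbon) is the principal characteristic group, giving the suffix -one.
The chain contains a C=C double bond, so the unsaturation ending is -ene.
Choose the numbering such that numbering from this end puts the carbonyl group at C-5 rather than C-6.
That gives the carbonyl at C-5; the double bond between C-1 and C-2; a chloro group at C-9.
Assembling the pieces gives 9-chlorodec-1-en-5-one.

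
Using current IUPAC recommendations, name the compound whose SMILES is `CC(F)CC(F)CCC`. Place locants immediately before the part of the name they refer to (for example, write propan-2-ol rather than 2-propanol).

The longest continuous carbon chain has 7 atoms, so the parent hydride is heptane.
Choose the numbering such that the substituent locant set {2,4} is lower than {4,6} at the first point of difference.
This places fluoro groups at C-2 and C-4.
Assembling the pieces gives 2,4-difluoroheptane.

2,4-difluoroheptane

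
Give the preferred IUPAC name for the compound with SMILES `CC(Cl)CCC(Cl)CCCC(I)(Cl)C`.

The longest continuous carbon chain has 10 atoms, so the parent hydride is decane.
Choose the numbering such that the substituent locant set {2,2,6,9} is lower than {2,5,9,9} at the first point of difference.
This places chloro groups at C-2 and C-6 and C-9; an iodo group at C-2.
The substituents are ordered alphabetically, ignoring any di-/tri- multipliers.
Putting it together: 2,6,9-trichloro-2-iododecane.

2,6,9-trichloro-2-iododecane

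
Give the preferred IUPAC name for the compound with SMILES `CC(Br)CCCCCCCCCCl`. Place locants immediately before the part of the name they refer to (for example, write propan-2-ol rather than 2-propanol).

The longest continuous carbon chain has 11 atoms, so the parent hydride is undecane.
Choose the numbering such that the substituent locant set {1,10} is lower than {2,11} at the first point of difference.
This places a bromo group at C-10; a chloro group at C-1.
Substituent prefixes are cited in alphabetical order (multiplying prefixes like di-/tri- are ignored for ordering).
Assembling the pieces gives 10-bromo-1-chloroundecane.

10-bromo-1-chloroundecane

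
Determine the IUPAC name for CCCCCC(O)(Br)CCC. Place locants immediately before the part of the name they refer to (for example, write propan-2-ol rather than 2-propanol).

The longest carbon chain that includes the –OH group has 9 carbons, so the parent hydride is nonane.
The highest-priority functional group is an alcohol (–OH), so the name ends in -ol.
Choose the numbering such that numbering from this end puts the hydroxyl group at C-4 rather than C-6.
With this numbering: the hydroxyl at C-4; a bromo group at C-4.
Putting it together: 4-bromononan-4-ol.

4-bromononan-4-ol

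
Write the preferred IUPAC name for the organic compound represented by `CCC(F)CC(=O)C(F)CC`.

3,6-difluorooctan-4-one

The longest carbon chain that includes the carbonyl has 8 carbons, so the parent hydride is octane.
The principal characteristic group is a ketone (C=O on an internal carbon), named with the suffix -one.
Choose the numbering such that numbering from this end puts the carbonyl group at C-4 rather than C-5.
That gives the carbonyl at C-4; fluoro groups at C-3 and C-6.
Putting it together: 3,6-difluorooctan-4-one.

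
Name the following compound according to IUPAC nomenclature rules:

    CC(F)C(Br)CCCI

The parent chain contains 6 carbons (hexane).
Choose the numbering such that the substituent locant set {1,4,5} is lower than {2,3,6} at the first point of difference.
With this numbering: a bromo group at C-4; a fluoro group at C-5; an iodo group at C-1.
Prefixes are listed alphabetically: bromo, fluoro, iodo.
Assembling the pieces gives 4-bromo-5-fluoro-1-iodohexane.

4-bromo-5-fluoro-1-iodohexane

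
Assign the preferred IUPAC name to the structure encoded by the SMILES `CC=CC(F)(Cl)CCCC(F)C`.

Counting along the main chain through the multiple bond gives 9 carbons: the parent is nonane.
A C=C double bond in the chain gives the infix -ene-.
The numbering direction is chosen so that numbering from this end puts the double bond at C-2 rather than C-7.
That gives the double bond between C-2 and C-3; a chloro group at C-4; fluoro groups at C-4 and C-8.
Prefixes are listed alphabetically: chloro, fluoro.
The name is 4-chloro-4,8-difluoronon-2-ene.

4-chloro-4,8-difluoronon-2-ene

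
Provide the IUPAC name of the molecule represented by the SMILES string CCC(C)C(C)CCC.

3,4-dimethylheptane

The longest continuous carbon chain has 7 atoms, so the parent hydride is heptane.
Choose the numbering such that the substituent locant set {3,4} is lower than {4,5} at the first point of difference.
This places methyl groups at C-3 and C-4.
Putting it together: 3,4-dimethylheptane.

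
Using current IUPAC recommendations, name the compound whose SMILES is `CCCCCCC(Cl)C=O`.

2-chlorooctanal

The longest chain bearing the –CHO group is 8 carbons long (octane).
The highest-priority functional group is an aldehyde (terminal –CHO), so the name ends in -al.
The numbering direction is chosen so that the aldehyde carbon is C-1 by definition.
That gives a chloro group at C-2.
Putting it together: 2-chlorooctanal.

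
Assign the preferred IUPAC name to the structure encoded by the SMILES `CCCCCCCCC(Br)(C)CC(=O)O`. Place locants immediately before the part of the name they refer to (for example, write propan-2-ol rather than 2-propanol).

3-bromo-3-methylundecanoic acid

The longest carbon chain that includes the –COOH group has 11 carbons, so the parent hydride is undecane.
A carboxylic acid (terminal –COOH) is the principal characteristic group, giving the suffix -oic acid.
Number the chain so that the carboxylic acid carbon is C-1 by definition.
With this numbering: a bromo group at C-3; a methyl group at C-3.
The substituents are ordered alphabetically, ignoring any di-/tri- multipliers.
The name is 3-bromo-3-methylundecanoic acid.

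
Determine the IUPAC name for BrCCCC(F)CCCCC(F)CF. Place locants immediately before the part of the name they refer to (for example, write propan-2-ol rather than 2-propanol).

10-bromo-1,2,7-trifluorodecane

The longest continuous carbon chain has 10 atoms, so the parent hydride is decane.
The numbering direction is chosen so that the substituent locant set {1,2,7,10} is lower than {1,4,9,10} at the first point of difference.
This places a bromo group at C-10; fluoro groups at C-1 and C-2 and C-7.
Substituent prefixes are cited in alphabetical order (multiplying prefixes like di-/tri- are ignored for ordering).
Putting it together: 10-bromo-1,2,7-trifluorodecane.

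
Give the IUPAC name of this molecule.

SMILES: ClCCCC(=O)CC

6-chlorohexan-3-one

The longest chain bearing the carbonyl is 6 carbons long (hexane).
The principal characteristic group is a ketone (C=O on an internal carbon), named with the suffix -one.
The numbering direction is chosen so that numbering from this end puts the carbonyl group at C-3 rather than C-4.
This places the carbonyl at C-3; a chloro group at C-6.
The name is 6-chlorohexan-3-one.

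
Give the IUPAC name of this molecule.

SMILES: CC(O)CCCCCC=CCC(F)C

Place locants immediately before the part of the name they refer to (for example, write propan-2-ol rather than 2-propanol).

The longest carbon chain that includes the –OH group and the multiple bond has 12 carbons, so the parent hydride is dodecane.
The highest-priority functional group is an alcohol (–OH), so the name ends in -ol.
A C=C double bond in the chain gives the infix -ene-.
The numbering direction is chosen so that numbering from this end puts the hydroxyl group at C-2 rather than C-11.
That gives the hydroxyl at C-2; the double bond between C-8 and C-9; a fluoro group at C-11.
Putting it together: 11-fluorododec-8-en-2-ol.

11-fluorododec-8-en-2-ol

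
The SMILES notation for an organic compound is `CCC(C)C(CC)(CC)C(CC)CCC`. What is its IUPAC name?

The longest carbon chain is 8 atoms: the parent is octane.
Number the chain so that the substituent locant set {3,4,4,5} is lower than {4,5,5,6} at the first point of difference.
With this numbering: ethyl groups at C-4 (×2) and C-5; a methyl group at C-3.
The substituents are ordered alphabetically, ignoring any di-/tri- multipliers.
Putting it together: 4,4,5-triethyl-3-methyloctane.

4,4,5-triethyl-3-methyloctane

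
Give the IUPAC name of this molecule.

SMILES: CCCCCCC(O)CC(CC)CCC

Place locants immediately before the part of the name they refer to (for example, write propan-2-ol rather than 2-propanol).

The longest carbon chain that includes the –OH group has 12 carbons, so the parent hydride is dodecane.
The principal characteristic group is an alcohol (–OH), named with the suffix -ol.
Choose the numbering such that numbering from this end puts the hydroxyl group at C-6 rather than C-7.
That gives the hydroxyl at C-6; an ethyl group at C-4.
Putting it together: 4-ethyldodecan-6-ol.

4-ethyldodecan-6-ol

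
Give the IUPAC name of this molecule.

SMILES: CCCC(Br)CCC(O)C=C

The longest chain bearing the –OH group and the multiple bond is 9 carbons long (nonane).
The principal characteristic group is an alcohol (–OH), named with the suffix -ol.
The chain contains a C=C double bond, so the unsaturation ending is -ene.
The numbering direction is chosen so that numbering from this end puts the hydroxyl group at C-3 rather than C-7.
With this numbering: the hydroxyl at C-3; the double bond between C-1 and C-2; a bromo group at C-6.
Putting it together: 6-bromonon-1-en-3-ol.

6-bromonon-1-en-3-ol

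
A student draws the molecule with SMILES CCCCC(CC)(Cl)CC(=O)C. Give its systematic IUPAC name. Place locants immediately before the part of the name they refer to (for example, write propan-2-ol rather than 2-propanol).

The longest chain bearing the carbonyl is 8 carbons long (octane).
The principal characteristic group is a ketone (C=O on an internal carbon), named with the suffix -one.
Choose the numbering such that numbering from this end puts the carbonyl group at C-2 rather than C-7.
This places the carbonyl at C-2; a chloro group at C-4; an ethyl group at C-4.
Prefixes are listed alphabetically: chloro, ethyl.
The name is 4-chloro-4-ethyloctan-2-one.

4-chloro-4-ethyloctan-2-one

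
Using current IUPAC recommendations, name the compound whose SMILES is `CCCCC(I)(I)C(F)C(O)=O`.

2-fluoro-3,3-diiodoheptanoic acid

Counting along the main chain through the –COOH group gives 7 carbons: the parent is heptane.
A carboxylic acid (terminal –COOH) is the principal characteristic group, giving the suffix -oic acid.
Choose the numbering such that the carboxylic acid carbon is C-1 by definition.
With this numbering: a fluoro group at C-2; two iodo groups at C-3.
Prefixes are listed alphabetically: fluoro, iodo.
Putting it together: 2-fluoro-3,3-diiodoheptanoic acid.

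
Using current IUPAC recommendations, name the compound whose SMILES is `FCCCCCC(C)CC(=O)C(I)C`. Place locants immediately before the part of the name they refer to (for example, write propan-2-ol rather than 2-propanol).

10-fluoro-2-iodo-5-methyldecan-3-one

The longest chain bearing the carbonyl is 10 carbons long (decane).
The principal characteristic group is a ketone (C=O on an internal carbon), named with the suffix -one.
Number the chain so that numbering from this end puts the carbonyl group at C-3 rather than C-8.
With this numbering: the carbonyl at C-3; a fluoro group at C-10; an iodo group at C-2; a methyl group at C-5.
Substituent prefixes are cited in alphabetical order (multiplying prefixes like di-/tri- are ignored for ordering).
Assembling the pieces gives 10-fluoro-2-iodo-5-methyldecan-3-one.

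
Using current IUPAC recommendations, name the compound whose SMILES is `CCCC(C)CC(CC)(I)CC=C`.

Counting along the main chain through the multiple bond gives 9 carbons: the parent is nonane.
A C=C double bond in the chain gives the infix -ene-.
Number the chain so that numbering from this end puts the double bond at C-1 rather than C-8.
With this numbering: the double bond between C-1 and C-2; an ethyl group at C-4; an iodo group at C-4; a methyl group at C-6.
The substituents are ordered alphabetically, ignoring any di-/tri- multipliers.
The name is 4-ethyl-4-iodo-6-methylnon-1-ene.

4-ethyl-4-iodo-6-methylnon-1-ene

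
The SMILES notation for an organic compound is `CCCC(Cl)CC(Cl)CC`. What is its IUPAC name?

The longest carbon chain is 8 atoms: the parent is octane.
Choose the numbering such that the substituent locant set {3,5} is lower than {4,6} at the first point of difference.
This places chloro groups at C-3 and C-5.
Putting it together: 3,5-dichlorooctane.

3,5-dichlorooctane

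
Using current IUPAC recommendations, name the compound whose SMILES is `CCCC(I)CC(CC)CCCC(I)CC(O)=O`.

7-ethyl-3,9-diiodododecanoic acid

The longest carbon chain that includes the –COOH group has 12 carbons, so the parent hydride is dodecane.
The principal characteristic group is a carboxylic acid (terminal –COOH), named with the suffix -oic acid.
The numbering direction is chosen so that the carboxylic acid carbon is C-1 by definition.
With this numbering: an ethyl group at C-7; iodo groups at C-3 and C-9.
Substituent prefixes are cited in alphabetical order (multiplying prefixes like di-/tri- are ignored for ordering).
Putting it together: 7-ethyl-3,9-diiodododecanoic acid.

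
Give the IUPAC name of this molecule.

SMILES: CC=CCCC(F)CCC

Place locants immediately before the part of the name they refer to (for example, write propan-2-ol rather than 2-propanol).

6-fluoronon-2-ene

The longest chain bearing the multiple bond is 9 carbons long (nonane).
The chain contains a C=C double bond, so the unsaturation ending is -ene.
The numbering direction is chosen so that numbering from this end puts the double bond at C-2 rather than C-7.
This places the double bond between C-2 and C-3; a fluoro group at C-6.
Putting it together: 6-fluoronon-2-ene.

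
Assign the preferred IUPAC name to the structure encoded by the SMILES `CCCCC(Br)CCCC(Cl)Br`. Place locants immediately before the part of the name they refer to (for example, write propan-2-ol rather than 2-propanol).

1,5-dibromo-1-chlorononane

The parent chain contains 9 carbons (nonane).
The numbering direction is chosen so that the substituent locant set {1,1,5} is lower than {5,9,9} at the first point of difference.
With this numbering: bromo groups at C-1 and C-5; a chloro group at C-1.
Prefixes are listed alphabetically: bromo, chloro.
Assembling the pieces gives 1,5-dibromo-1-chlorononane.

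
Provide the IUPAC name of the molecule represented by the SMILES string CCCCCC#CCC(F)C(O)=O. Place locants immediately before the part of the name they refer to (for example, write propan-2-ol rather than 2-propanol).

2-fluorodec-4-ynoic acid

Counting along the main chain through the –COOH group and the multiple bond gives 10 carbons: the parent is decane.
The principal characteristic group is a carboxylic acid (terminal –COOH), named with the suffix -oic acid.
The chain contains a C≡C triple bond, so the unsaturation ending is -yne.
Number the chain so that the carboxylic acid carbon is C-1 by definition.
That gives the triple bond between C-4 and C-5; a fluoro group at C-2.
Putting it together: 2-fluorodec-4-ynoic acid.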